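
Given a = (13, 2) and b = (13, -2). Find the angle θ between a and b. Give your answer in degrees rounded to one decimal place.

a · b = 13·13 + 2·(-2) = 169 - 4 = 165
|a|² = 169 + 4 = 173,  |a| = √173 ≈ 13.152946
|b|² = 169 + 4 = 173,  |b| = √173 ≈ 13.152946
cos θ = 165 / (13.152946 · 13.152946) ≈ 0.95376
θ = arccos(0.95376) ≈ 17.5°

17.5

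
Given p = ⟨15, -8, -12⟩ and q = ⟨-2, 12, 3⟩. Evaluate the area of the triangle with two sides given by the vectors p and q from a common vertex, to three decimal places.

i: (-8)·3 - (-12)·12 = -24 - (-144) = 120
j: (-12)·(-2) - 15·3 = 24 - 45 = -21
k: 15·12 - (-8)·(-2) = 180 - 16 = 164
p × q = (120, -21, 164)
|p × q| = √(120² + (-21)² + 164²) = √41737 ≈ 204.2964
area = ½ · 204.2964 ≈ 102.148

102.148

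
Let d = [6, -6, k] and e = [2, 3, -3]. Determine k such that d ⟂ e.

d · e = 6·2 + (-6)·3 + k·(-3) = -6 - 3k
Set equal to 0: -3k = 6, so k = -2.

-2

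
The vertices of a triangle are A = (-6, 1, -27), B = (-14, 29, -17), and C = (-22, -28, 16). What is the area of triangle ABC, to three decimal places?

AB = (-8, 28, 10),  AC = (-16, -29, 43)
i: 28·43 - 10·(-29) = 1204 - (-290) = 1494
j: 10·(-16) - (-8)·43 = -160 - (-344) = 184
k: (-8)·(-29) - 28·(-16) = 232 - (-448) = 680
AB × AC = (1494, 184, 680)
|AB × AC| = √2728292 ≈ 1651.7542
area = ½ · 1651.7542 ≈ 825.877

825.877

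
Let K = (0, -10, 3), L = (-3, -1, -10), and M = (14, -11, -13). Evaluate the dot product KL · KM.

157

KL = L − K = (-3, 9, -13)
KM = M − K = (14, -1, -16)
KL · KM = (-3)·14 + 9·(-1) + (-13)·(-16) = -42 - 9 + 208 = 157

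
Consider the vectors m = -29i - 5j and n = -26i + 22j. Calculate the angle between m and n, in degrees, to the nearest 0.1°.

m · n = (-29)·(-26) + (-5)·22 = 754 - 110 = 644
|m|² = 841 + 25 = 866,  |m| = √866 ≈ 29.427878
|n|² = 676 + 484 = 1160,  |n| = √1160 ≈ 34.058773
cos θ = 644 / (29.427878 · 34.058773) ≈ 0.64254
θ = arccos(0.64254) ≈ 50.0°

50.0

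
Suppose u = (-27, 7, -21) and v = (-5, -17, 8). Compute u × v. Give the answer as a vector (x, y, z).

(-301, 321, 494)

i: 7·8 - (-21)·(-17) = 56 - 357 = -301
j: (-21)·(-5) - (-27)·8 = 105 - (-216) = 321
k: (-27)·(-17) - 7·(-5) = 459 - (-35) = 494
u × v = (-301, 321, 494)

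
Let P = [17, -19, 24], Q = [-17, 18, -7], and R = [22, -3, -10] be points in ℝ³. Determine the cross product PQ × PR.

PQ = (-34, 37, -31)
PR = (5, 16, -34)
i: 37·(-34) - (-31)·16 = -1258 - (-496) = -762
j: (-31)·5 - (-34)·(-34) = -155 - 1156 = -1311
k: (-34)·16 - 37·5 = -544 - 185 = -729
PQ × PR = (-762, -1311, -729)

(-762, -1311, -729)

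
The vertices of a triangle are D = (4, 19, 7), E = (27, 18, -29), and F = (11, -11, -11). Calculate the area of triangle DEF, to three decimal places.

636.509

DE = (23, -1, -36),  DF = (7, -30, -18)
i: (-1)·(-18) - (-36)·(-30) = 18 - 1080 = -1062
j: (-36)·7 - 23·(-18) = -252 - (-414) = 162
k: 23·(-30) - (-1)·7 = -690 - (-7) = -683
DE × DF = (-1062, 162, -683)
|DE × DF| = √1620577 ≈ 1273.0189
area = ½ · 1273.0189 ≈ 636.509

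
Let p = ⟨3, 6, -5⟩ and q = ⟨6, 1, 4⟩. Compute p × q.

i: 6·4 - (-5)·1 = 24 - (-5) = 29
j: (-5)·6 - 3·4 = -30 - 12 = -42
k: 3·1 - 6·6 = 3 - 36 = -33
p × q = (29, -42, -33)

(29, -42, -33)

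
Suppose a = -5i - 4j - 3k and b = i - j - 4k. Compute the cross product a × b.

i: (-4)·(-4) - (-3)·(-1) = 16 - 3 = 13
j: (-3)·1 - (-5)·(-4) = -3 - 20 = -23
k: (-5)·(-1) - (-4)·1 = 5 - (-4) = 9
a × b = (13, -23, 9)

(13, -23, 9)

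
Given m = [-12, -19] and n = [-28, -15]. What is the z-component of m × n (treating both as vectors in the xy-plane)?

-352

(-12)·(-15) - (-19)·(-28) = 180 - 532 = -352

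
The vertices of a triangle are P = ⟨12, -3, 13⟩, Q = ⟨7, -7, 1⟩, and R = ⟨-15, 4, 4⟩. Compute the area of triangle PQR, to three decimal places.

PQ = (-5, -4, -12),  PR = (-27, 7, -9)
i: (-4)·(-9) - (-12)·7 = 36 - (-84) = 120
j: (-12)·(-27) - (-5)·(-9) = 324 - 45 = 279
k: (-5)·7 - (-4)·(-27) = -35 - 108 = -143
PQ × PR = (120, 279, -143)
|PQ × PR| = √112690 ≈ 335.6933
area = ½ · 335.6933 ≈ 167.847

167.847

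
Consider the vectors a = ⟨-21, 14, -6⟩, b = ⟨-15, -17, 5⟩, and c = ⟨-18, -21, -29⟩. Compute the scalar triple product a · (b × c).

-19962

b × c:
i: (-17)·(-29) - 5·(-21) = 493 - (-105) = 598
j: 5·(-18) - (-15)·(-29) = -90 - 435 = -525
k: (-15)·(-21) - (-17)·(-18) = 315 - 306 = 9
b × c = (598, -525, 9)
a · (b × c) = (-21)·598 + 14·(-525) + (-6)·9 = -12558 - 7350 - 54 = -19962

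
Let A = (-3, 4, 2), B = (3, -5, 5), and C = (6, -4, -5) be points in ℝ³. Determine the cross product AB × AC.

(87, 69, 33)

AB = (6, -9, 3)
AC = (9, -8, -7)
i: (-9)·(-7) - 3·(-8) = 63 - (-24) = 87
j: 3·9 - 6·(-7) = 27 - (-42) = 69
k: 6·(-8) - (-9)·9 = -48 - (-81) = 33
AB × AC = (87, 69, 33)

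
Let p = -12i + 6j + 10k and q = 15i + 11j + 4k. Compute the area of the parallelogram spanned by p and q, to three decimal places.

i: 6·4 - 10·11 = 24 - 110 = -86
j: 10·15 - (-12)·4 = 150 - (-48) = 198
k: (-12)·11 - 6·15 = -132 - 90 = -222
p × q = (-86, 198, -222)
|p × q| = √((-86)² + 198² + (-222)²) = √95884 ≈ 309.6514

309.651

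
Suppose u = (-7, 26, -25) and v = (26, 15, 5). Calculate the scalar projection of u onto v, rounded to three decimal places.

u · v = (-7)·26 + 26·15 + (-25)·5 = -182 + 390 - 125 = 83
|v| = √(676 + 225 + 25) = √926 ≈ 30.4302
comp_v u = 83 / √926 ≈ 2.728

2.728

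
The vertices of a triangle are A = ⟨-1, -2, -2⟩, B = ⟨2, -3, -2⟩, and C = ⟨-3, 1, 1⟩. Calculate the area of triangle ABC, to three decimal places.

5.895

AB = (3, -1, 0),  AC = (-2, 3, 3)
i: (-1)·3 - 0·3 = -3 - 0 = -3
j: 0·(-2) - 3·3 = 0 - 9 = -9
k: 3·3 - (-1)·(-2) = 9 - 2 = 7
AB × AC = (-3, -9, 7)
|AB × AC| = √139 ≈ 11.7898
area = ½ · 11.7898 ≈ 5.895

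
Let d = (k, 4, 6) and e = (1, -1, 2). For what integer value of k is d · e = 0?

d · e = k·1 + 4·(-1) + 6·2 = 8 + 1k
Set equal to 0: 1k = -8, so k = -8.

-8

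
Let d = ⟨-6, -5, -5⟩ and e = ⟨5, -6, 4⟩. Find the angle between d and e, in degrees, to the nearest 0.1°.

d · e = (-6)·5 + (-5)·(-6) + (-5)·4 = -30 + 30 - 20 = -20
|d|² = 36 + 25 + 25 = 86,  |d| = √86 ≈ 9.273618
|e|² = 25 + 36 + 16 = 77,  |e| = √77 ≈ 8.774964
cos θ = -20 / (9.273618 · 8.774964) ≈ -0.24577
θ = arccos(-0.24577) ≈ 104.2°

104.2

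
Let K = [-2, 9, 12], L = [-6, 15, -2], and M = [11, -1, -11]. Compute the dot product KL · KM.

210

KL = L − K = (-4, 6, -14)
KM = M − K = (13, -10, -23)
KL · KM = (-4)·13 + 6·(-10) + (-14)·(-23) = -52 - 60 + 322 = 210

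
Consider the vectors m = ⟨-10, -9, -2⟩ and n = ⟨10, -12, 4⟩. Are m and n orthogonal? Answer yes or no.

m · n = (-10)·10 + (-9)·(-12) + (-2)·4 = -100 + 108 - 8 = 0
Zero, so the vectors are orthogonal.

yes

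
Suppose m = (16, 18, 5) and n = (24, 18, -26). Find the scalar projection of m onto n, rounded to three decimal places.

14.560

m · n = 16·24 + 18·18 + 5·(-26) = 384 + 324 - 130 = 578
|n| = √(576 + 324 + 676) = √1576 ≈ 39.6989
comp_n m = 578 / √1576 ≈ 14.560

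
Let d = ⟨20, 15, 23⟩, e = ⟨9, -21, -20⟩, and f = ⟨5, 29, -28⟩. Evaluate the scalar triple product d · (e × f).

34058

e × f:
i: (-21)·(-28) - (-20)·29 = 588 - (-580) = 1168
j: (-20)·5 - 9·(-28) = -100 - (-252) = 152
k: 9·29 - (-21)·5 = 261 - (-105) = 366
e × f = (1168, 152, 366)
d · (e × f) = 20·1168 + 15·152 + 23·366 = 23360 + 2280 + 8418 = 34058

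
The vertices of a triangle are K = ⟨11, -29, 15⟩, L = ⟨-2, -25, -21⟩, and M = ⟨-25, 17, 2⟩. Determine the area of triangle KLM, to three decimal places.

KL = (-13, 4, -36),  KM = (-36, 46, -13)
i: 4·(-13) - (-36)·46 = -52 - (-1656) = 1604
j: (-36)·(-36) - (-13)·(-13) = 1296 - 169 = 1127
k: (-13)·46 - 4·(-36) = -598 - (-144) = -454
KL × KM = (1604, 1127, -454)
|KL × KM| = √4049061 ≈ 2012.2279
area = ½ · 2012.2279 ≈ 1006.114

1006.114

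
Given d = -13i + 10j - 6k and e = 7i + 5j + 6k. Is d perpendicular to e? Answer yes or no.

no

d · e = (-13)·7 + 10·5 + (-6)·6 = -91 + 50 - 36 = -77
Nonzero, so the vectors are not orthogonal.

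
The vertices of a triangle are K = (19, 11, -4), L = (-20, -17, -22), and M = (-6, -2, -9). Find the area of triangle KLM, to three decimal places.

166.666

KL = (-39, -28, -18),  KM = (-25, -13, -5)
i: (-28)·(-5) - (-18)·(-13) = 140 - 234 = -94
j: (-18)·(-25) - (-39)·(-5) = 450 - 195 = 255
k: (-39)·(-13) - (-28)·(-25) = 507 - 700 = -193
KL × KM = (-94, 255, -193)
|KL × KM| = √111110 ≈ 333.3317
area = ½ · 333.3317 ≈ 166.666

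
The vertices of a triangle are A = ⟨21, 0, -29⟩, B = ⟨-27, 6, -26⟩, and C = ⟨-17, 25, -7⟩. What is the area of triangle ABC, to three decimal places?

677.384

AB = (-48, 6, 3),  AC = (-38, 25, 22)
i: 6·22 - 3·25 = 132 - 75 = 57
j: 3·(-38) - (-48)·22 = -114 - (-1056) = 942
k: (-48)·25 - 6·(-38) = -1200 - (-228) = -972
AB × AC = (57, 942, -972)
|AB × AC| = √1835397 ≈ 1354.7682
area = ½ · 1354.7682 ≈ 677.384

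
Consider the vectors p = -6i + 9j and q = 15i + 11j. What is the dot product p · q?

9

p · q = (-6)·15 + 9·11 = -90 + 99 = 9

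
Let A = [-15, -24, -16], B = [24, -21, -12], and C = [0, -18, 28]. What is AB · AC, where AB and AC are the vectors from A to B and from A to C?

779

AB = B − A = (39, 3, 4)
AC = C − A = (15, 6, 44)
AB · AC = 39·15 + 3·6 + 4·44 = 585 + 18 + 176 = 779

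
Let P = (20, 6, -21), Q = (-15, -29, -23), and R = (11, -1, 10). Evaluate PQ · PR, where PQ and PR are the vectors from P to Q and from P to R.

498

PQ = Q − P = (-35, -35, -2)
PR = R − P = (-9, -7, 31)
PQ · PR = (-35)·(-9) + (-35)·(-7) + (-2)·31 = 315 + 245 - 62 = 498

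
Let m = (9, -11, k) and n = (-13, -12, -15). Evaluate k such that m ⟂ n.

m · n = 9·(-13) + (-11)·(-12) + k·(-15) = 15 - 15k
Set equal to 0: -15k = -15, so k = 1.

1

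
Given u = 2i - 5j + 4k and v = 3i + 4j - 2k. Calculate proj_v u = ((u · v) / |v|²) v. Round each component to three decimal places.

u · v = 2·3 + (-5)·4 + 4·(-2) = 6 - 20 - 8 = -22
|v|² = 9 + 16 + 4 = 29
proj_v u = (-22/29) · (3, 4, -2) ≈ (-2.276, -3.034, 1.517)

(-2.276, -3.034, 1.517)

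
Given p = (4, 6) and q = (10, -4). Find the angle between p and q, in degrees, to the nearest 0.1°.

78.1

p · q = 4·10 + 6·(-4) = 40 - 24 = 16
|p|² = 16 + 36 = 52,  |p| = √52 ≈ 7.211103
|q|² = 100 + 16 = 116,  |q| = √116 ≈ 10.770330
cos θ = 16 / (7.211103 · 10.770330) ≈ 0.20601
θ = arccos(0.20601) ≈ 78.1°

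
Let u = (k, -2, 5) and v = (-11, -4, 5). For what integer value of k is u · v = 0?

u · v = k·(-11) + (-2)·(-4) + 5·5 = 33 - 11k
Set equal to 0: -11k = -33, so k = 3.

3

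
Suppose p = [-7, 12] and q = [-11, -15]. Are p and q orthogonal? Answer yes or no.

no

p · q = (-7)·(-11) + 12·(-15) = 77 - 180 = -103
Nonzero, so the vectors are not orthogonal.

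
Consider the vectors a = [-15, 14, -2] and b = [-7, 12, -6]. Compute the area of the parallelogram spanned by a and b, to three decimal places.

126.886

i: 14·(-6) - (-2)·12 = -84 - (-24) = -60
j: (-2)·(-7) - (-15)·(-6) = 14 - 90 = -76
k: (-15)·12 - 14·(-7) = -180 - (-98) = -82
a × b = (-60, -76, -82)
|a × b| = √((-60)² + (-76)² + (-82)²) = √16100 ≈ 126.8858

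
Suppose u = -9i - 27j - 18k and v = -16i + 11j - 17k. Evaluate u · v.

u · v = (-9)·(-16) + (-27)·11 + (-18)·(-17) = 144 - 297 + 306 = 153

153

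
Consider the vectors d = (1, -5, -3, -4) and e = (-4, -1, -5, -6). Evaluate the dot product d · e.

40

d · e = 1·(-4) + (-5)·(-1) + (-3)·(-5) + (-4)·(-6) = -4 + 5 + 15 + 24 = 40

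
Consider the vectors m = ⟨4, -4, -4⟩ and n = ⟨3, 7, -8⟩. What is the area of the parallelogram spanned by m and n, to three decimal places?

i: (-4)·(-8) - (-4)·7 = 32 - (-28) = 60
j: (-4)·3 - 4·(-8) = -12 - (-32) = 20
k: 4·7 - (-4)·3 = 28 - (-12) = 40
m × n = (60, 20, 40)
|m × n| = √(60² + 20² + 40²) = √5600 ≈ 74.8331

74.833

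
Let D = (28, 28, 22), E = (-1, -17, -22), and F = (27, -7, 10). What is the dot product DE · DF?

DE = E − D = (-29, -45, -44)
DF = F − D = (-1, -35, -12)
DE · DF = (-29)·(-1) + (-45)·(-35) + (-44)·(-12) = 29 + 1575 + 528 = 2132

2132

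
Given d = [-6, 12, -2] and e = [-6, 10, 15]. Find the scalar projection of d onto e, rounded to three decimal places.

6.632

d · e = (-6)·(-6) + 12·10 + (-2)·15 = 36 + 120 - 30 = 126
|e| = √(36 + 100 + 225) = √361 ≈ 19.0000
comp_e d = 126 / √361 ≈ 6.632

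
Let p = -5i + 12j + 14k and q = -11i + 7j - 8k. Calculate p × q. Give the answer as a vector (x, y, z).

i: 12·(-8) - 14·7 = -96 - 98 = -194
j: 14·(-11) - (-5)·(-8) = -154 - 40 = -194
k: (-5)·7 - 12·(-11) = -35 - (-132) = 97
p × q = (-194, -194, 97)

(-194, -194, 97)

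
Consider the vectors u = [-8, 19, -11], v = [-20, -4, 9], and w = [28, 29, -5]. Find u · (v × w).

v × w:
i: (-4)·(-5) - 9·29 = 20 - 261 = -241
j: 9·28 - (-20)·(-5) = 252 - 100 = 152
k: (-20)·29 - (-4)·28 = -580 - (-112) = -468
v × w = (-241, 152, -468)
u · (v × w) = (-8)·(-241) + 19·152 + (-11)·(-468) = 1928 + 2888 + 5148 = 9964

9964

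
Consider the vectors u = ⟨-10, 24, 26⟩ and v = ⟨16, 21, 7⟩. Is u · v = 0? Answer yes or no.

no

u · v = (-10)·16 + 24·21 + 26·7 = -160 + 504 + 182 = 526
Nonzero, so the vectors are not orthogonal.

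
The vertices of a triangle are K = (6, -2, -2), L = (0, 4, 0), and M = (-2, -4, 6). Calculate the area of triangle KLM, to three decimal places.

KL = (-6, 6, 2),  KM = (-8, -2, 8)
i: 6·8 - 2·(-2) = 48 - (-4) = 52
j: 2·(-8) - (-6)·8 = -16 - (-48) = 32
k: (-6)·(-2) - 6·(-8) = 12 - (-48) = 60
KL × KM = (52, 32, 60)
|KL × KM| = √7328 ≈ 85.6037
area = ½ · 85.6037 ≈ 42.802

42.802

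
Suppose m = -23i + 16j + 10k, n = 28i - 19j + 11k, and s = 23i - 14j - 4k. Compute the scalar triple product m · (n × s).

n × s:
i: (-19)·(-4) - 11·(-14) = 76 - (-154) = 230
j: 11·23 - 28·(-4) = 253 - (-112) = 365
k: 28·(-14) - (-19)·23 = -392 - (-437) = 45
n × s = (230, 365, 45)
m · (n × s) = (-23)·230 + 16·365 + 10·45 = -5290 + 5840 + 450 = 1000

1000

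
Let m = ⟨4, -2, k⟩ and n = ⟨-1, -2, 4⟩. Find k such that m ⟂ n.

m · n = 4·(-1) + (-2)·(-2) + k·4 = 0 + 4k
Set equal to 0: 4k = 0, so k = 0.

0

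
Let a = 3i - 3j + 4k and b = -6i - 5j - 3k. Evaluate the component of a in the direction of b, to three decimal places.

a · b = 3·(-6) + (-3)·(-5) + 4·(-3) = -18 + 15 - 12 = -15
|b| = √(36 + 25 + 9) = √70 ≈ 8.3666
comp_b a = -15 / √70 ≈ -1.793

-1.793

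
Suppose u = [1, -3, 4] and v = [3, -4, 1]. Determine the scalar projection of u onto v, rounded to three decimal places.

u · v = 1·3 + (-3)·(-4) + 4·1 = 3 + 12 + 4 = 19
|v| = √(9 + 16 + 1) = √26 ≈ 5.0990
comp_v u = 19 / √26 ≈ 3.726

3.726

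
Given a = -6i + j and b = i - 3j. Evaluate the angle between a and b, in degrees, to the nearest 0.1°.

117.9

a · b = (-6)·1 + 1·(-3) = -6 - 3 = -9
|a|² = 36 + 1 = 37,  |a| = √37 ≈ 6.082763
|b|² = 1 + 9 = 10,  |b| = √10 ≈ 3.162278
cos θ = -9 / (6.082763 · 3.162278) ≈ -0.46789
θ = arccos(-0.46789) ≈ 117.9°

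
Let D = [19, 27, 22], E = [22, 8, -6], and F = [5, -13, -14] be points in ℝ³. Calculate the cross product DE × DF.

(-436, 500, -386)

DE = (3, -19, -28)
DF = (-14, -40, -36)
i: (-19)·(-36) - (-28)·(-40) = 684 - 1120 = -436
j: (-28)·(-14) - 3·(-36) = 392 - (-108) = 500
k: 3·(-40) - (-19)·(-14) = -120 - 266 = -386
DE × DF = (-436, 500, -386)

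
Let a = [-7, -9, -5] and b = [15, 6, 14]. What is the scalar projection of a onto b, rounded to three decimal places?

-10.712

a · b = (-7)·15 + (-9)·6 + (-5)·14 = -105 - 54 - 70 = -229
|b| = √(225 + 36 + 196) = √457 ≈ 21.3776
comp_b a = -229 / √457 ≈ -10.712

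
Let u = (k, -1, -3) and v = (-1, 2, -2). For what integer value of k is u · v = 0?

4

u · v = k·(-1) + (-1)·2 + (-3)·(-2) = 4 - 1k
Set equal to 0: -1k = -4, so k = 4.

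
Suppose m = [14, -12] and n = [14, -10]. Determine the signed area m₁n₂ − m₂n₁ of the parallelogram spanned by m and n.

28

14·(-10) - (-12)·14 = -140 - (-168) = 28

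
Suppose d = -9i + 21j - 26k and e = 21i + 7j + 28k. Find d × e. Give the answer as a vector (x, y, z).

i: 21·28 - (-26)·7 = 588 - (-182) = 770
j: (-26)·21 - (-9)·28 = -546 - (-252) = -294
k: (-9)·7 - 21·21 = -63 - 441 = -504
d × e = (770, -294, -504)

(770, -294, -504)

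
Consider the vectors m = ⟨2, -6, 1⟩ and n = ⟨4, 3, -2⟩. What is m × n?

(9, 8, 30)

i: (-6)·(-2) - 1·3 = 12 - 3 = 9
j: 1·4 - 2·(-2) = 4 - (-4) = 8
k: 2·3 - (-6)·4 = 6 - (-24) = 30
m × n = (9, 8, 30)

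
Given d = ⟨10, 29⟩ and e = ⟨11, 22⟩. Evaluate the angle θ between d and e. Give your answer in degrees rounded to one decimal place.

7.5

d · e = 10·11 + 29·22 = 110 + 638 = 748
|d|² = 100 + 841 = 941,  |d| = √941 ≈ 30.675723
|e|² = 121 + 484 = 605,  |e| = √605 ≈ 24.596748
cos θ = 748 / (30.675723 · 24.596748) ≈ 0.99135
θ = arccos(0.99135) ≈ 7.5°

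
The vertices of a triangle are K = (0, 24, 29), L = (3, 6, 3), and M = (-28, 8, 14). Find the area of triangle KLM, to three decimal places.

KL = (3, -18, -26),  KM = (-28, -16, -15)
i: (-18)·(-15) - (-26)·(-16) = 270 - 416 = -146
j: (-26)·(-28) - 3·(-15) = 728 - (-45) = 773
k: 3·(-16) - (-18)·(-28) = -48 - 504 = -552
KL × KM = (-146, 773, -552)
|KL × KM| = √923549 ≈ 961.0146
area = ½ · 961.0146 ≈ 480.507

480.507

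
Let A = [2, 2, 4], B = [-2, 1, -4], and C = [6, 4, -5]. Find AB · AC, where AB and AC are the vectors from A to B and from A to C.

54

AB = B − A = (-4, -1, -8)
AC = C − A = (4, 2, -9)
AB · AC = (-4)·4 + (-1)·2 + (-8)·(-9) = -16 - 2 + 72 = 54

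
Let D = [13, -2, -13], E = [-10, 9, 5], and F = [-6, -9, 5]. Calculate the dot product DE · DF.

DE = E − D = (-23, 11, 18)
DF = F − D = (-19, -7, 18)
DE · DF = (-23)·(-19) + 11·(-7) + 18·18 = 437 - 77 + 324 = 684

684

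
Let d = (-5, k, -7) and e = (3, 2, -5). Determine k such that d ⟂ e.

-10

d · e = (-5)·3 + k·2 + (-7)·(-5) = 20 + 2k
Set equal to 0: 2k = -20, so k = -10.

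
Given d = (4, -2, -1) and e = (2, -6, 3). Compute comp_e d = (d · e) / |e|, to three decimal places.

2.429

d · e = 4·2 + (-2)·(-6) + (-1)·3 = 8 + 12 - 3 = 17
|e| = √(4 + 36 + 9) = √49 ≈ 7.0000
comp_e d = 17 / √49 ≈ 2.429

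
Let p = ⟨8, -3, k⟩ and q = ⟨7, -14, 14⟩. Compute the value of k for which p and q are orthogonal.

-7

p · q = 8·7 + (-3)·(-14) + k·14 = 98 + 14k
Set equal to 0: 14k = -98, so k = -7.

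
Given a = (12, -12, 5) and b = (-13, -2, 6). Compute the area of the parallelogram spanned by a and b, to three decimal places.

i: (-12)·6 - 5·(-2) = -72 - (-10) = -62
j: 5·(-13) - 12·6 = -65 - 72 = -137
k: 12·(-2) - (-12)·(-13) = -24 - 156 = -180
a × b = (-62, -137, -180)
|a × b| = √((-62)² + (-137)² + (-180)²) = √55013 ≈ 234.5485

234.549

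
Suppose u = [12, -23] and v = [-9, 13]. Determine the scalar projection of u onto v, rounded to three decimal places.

-25.741

u · v = 12·(-9) + (-23)·13 = -108 - 299 = -407
|v| = √(81 + 169) = √250 ≈ 15.8114
comp_v u = -407 / √250 ≈ -25.741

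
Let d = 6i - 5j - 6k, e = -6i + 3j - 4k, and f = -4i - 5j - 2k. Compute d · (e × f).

e × f:
i: 3·(-2) - (-4)·(-5) = -6 - 20 = -26
j: (-4)·(-4) - (-6)·(-2) = 16 - 12 = 4
k: (-6)·(-5) - 3·(-4) = 30 - (-12) = 42
e × f = (-26, 4, 42)
d · (e × f) = 6·(-26) + (-5)·4 + (-6)·42 = -156 - 20 - 252 = -428

-428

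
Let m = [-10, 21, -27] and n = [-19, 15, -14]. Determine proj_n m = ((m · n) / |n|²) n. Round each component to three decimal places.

(-21.454, 16.937, -15.808)

m · n = (-10)·(-19) + 21·15 + (-27)·(-14) = 190 + 315 + 378 = 883
|n|² = 361 + 225 + 196 = 782
proj_n m = (883/782) · (-19, 15, -14) ≈ (-21.454, 16.937, -15.808)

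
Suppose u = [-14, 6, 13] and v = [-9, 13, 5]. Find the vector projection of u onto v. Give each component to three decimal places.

u · v = (-14)·(-9) + 6·13 + 13·5 = 126 + 78 + 65 = 269
|v|² = 81 + 169 + 25 = 275
proj_v u = (269/275) · (-9, 13, 5) ≈ (-8.804, 12.716, 4.891)

(-8.804, 12.716, 4.891)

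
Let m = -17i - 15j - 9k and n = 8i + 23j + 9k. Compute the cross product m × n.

i: (-15)·9 - (-9)·23 = -135 - (-207) = 72
j: (-9)·8 - (-17)·9 = -72 - (-153) = 81
k: (-17)·23 - (-15)·8 = -391 - (-120) = -271
m × n = (72, 81, -271)

(72, 81, -271)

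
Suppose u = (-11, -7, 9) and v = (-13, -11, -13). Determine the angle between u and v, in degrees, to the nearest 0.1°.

u · v = (-11)·(-13) + (-7)·(-11) + 9·(-13) = 143 + 77 - 117 = 103
|u|² = 121 + 49 + 81 = 251,  |u| = √251 ≈ 15.842980
|v|² = 169 + 121 + 169 = 459,  |v| = √459 ≈ 21.424285
cos θ = 103 / (15.842980 · 21.424285) ≈ 0.30345
θ = arccos(0.30345) ≈ 72.3°

72.3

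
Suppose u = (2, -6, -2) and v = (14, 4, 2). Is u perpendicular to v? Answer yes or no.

yes

u · v = 2·14 + (-6)·4 + (-2)·2 = 28 - 24 - 4 = 0
Zero, so the vectors are orthogonal.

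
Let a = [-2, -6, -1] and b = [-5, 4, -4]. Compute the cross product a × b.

i: (-6)·(-4) - (-1)·4 = 24 - (-4) = 28
j: (-1)·(-5) - (-2)·(-4) = 5 - 8 = -3
k: (-2)·4 - (-6)·(-5) = -8 - 30 = -38
a × b = (28, -3, -38)

(28, -3, -38)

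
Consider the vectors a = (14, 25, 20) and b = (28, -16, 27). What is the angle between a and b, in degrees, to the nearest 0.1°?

a · b = 14·28 + 25·(-16) + 20·27 = 392 - 400 + 540 = 532
|a|² = 196 + 625 + 400 = 1221,  |a| = √1221 ≈ 34.942810
|b|² = 784 + 256 + 729 = 1769,  |b| = √1769 ≈ 42.059482
cos θ = 532 / (34.942810 · 42.059482) ≈ 0.36198
θ = arccos(0.36198) ≈ 68.8°

68.8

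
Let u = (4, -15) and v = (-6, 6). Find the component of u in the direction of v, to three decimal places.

-13.435

u · v = 4·(-6) + (-15)·6 = -24 - 90 = -114
|v| = √(36 + 36) = √72 ≈ 8.4853
comp_v u = -114 / √72 ≈ -13.435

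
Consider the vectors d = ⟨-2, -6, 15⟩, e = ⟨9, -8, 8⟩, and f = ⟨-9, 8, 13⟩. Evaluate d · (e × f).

1470

e × f:
i: (-8)·13 - 8·8 = -104 - 64 = -168
j: 8·(-9) - 9·13 = -72 - 117 = -189
k: 9·8 - (-8)·(-9) = 72 - 72 = 0
e × f = (-168, -189, 0)
d · (e × f) = (-2)·(-168) + (-6)·(-189) + 15·0 = 336 + 1134 + 0 = 1470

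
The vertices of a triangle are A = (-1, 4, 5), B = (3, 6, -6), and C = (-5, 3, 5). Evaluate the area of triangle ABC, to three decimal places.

AB = (4, 2, -11),  AC = (-4, -1, 0)
i: 2·0 - (-11)·(-1) = 0 - 11 = -11
j: (-11)·(-4) - 4·0 = 44 - 0 = 44
k: 4·(-1) - 2·(-4) = -4 - (-8) = 4
AB × AC = (-11, 44, 4)
|AB × AC| = √2073 ≈ 45.5302
area = ½ · 45.5302 ≈ 22.765

22.765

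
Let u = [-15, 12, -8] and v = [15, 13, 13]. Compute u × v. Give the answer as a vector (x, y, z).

(260, 75, -375)

i: 12·13 - (-8)·13 = 156 - (-104) = 260
j: (-8)·15 - (-15)·13 = -120 - (-195) = 75
k: (-15)·13 - 12·15 = -195 - 180 = -375
u × v = (260, 75, -375)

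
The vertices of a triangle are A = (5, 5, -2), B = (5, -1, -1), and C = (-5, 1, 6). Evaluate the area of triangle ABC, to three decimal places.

37.537

AB = (0, -6, 1),  AC = (-10, -4, 8)
i: (-6)·8 - 1·(-4) = -48 - (-4) = -44
j: 1·(-10) - 0·8 = -10 - 0 = -10
k: 0·(-4) - (-6)·(-10) = 0 - 60 = -60
AB × AC = (-44, -10, -60)
|AB × AC| = √5636 ≈ 75.0733
area = ½ · 75.0733 ≈ 37.537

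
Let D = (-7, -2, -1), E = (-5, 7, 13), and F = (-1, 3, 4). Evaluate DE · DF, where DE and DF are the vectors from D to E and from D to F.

127

DE = E − D = (2, 9, 14)
DF = F − D = (6, 5, 5)
DE · DF = 2·6 + 9·5 + 14·5 = 12 + 45 + 70 = 127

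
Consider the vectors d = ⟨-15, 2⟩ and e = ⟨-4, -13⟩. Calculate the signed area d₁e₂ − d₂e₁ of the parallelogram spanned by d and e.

203

(-15)·(-13) - 2·(-4) = 195 - (-8) = 203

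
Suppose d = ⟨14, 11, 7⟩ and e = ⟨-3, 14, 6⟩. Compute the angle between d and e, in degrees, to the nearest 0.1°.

58.8

d · e = 14·(-3) + 11·14 + 7·6 = -42 + 154 + 42 = 154
|d|² = 196 + 121 + 49 = 366,  |d| = √366 ≈ 19.131126
|e|² = 9 + 196 + 36 = 241,  |e| = √241 ≈ 15.524175
cos θ = 154 / (19.131126 · 15.524175) ≈ 0.51853
θ = arccos(0.51853) ≈ 58.8°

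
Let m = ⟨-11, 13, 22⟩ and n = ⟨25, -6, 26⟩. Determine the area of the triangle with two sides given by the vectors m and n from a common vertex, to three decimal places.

i: 13·26 - 22·(-6) = 338 - (-132) = 470
j: 22·25 - (-11)·26 = 550 - (-286) = 836
k: (-11)·(-6) - 13·25 = 66 - 325 = -259
m × n = (470, 836, -259)
|m × n| = √(470² + 836² + (-259)²) = √986877 ≈ 993.4168
area = ½ · 993.4168 ≈ 496.708

496.708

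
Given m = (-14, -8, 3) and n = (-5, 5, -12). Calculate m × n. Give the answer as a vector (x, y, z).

(81, -183, -110)

i: (-8)·(-12) - 3·5 = 96 - 15 = 81
j: 3·(-5) - (-14)·(-12) = -15 - 168 = -183
k: (-14)·5 - (-8)·(-5) = -70 - 40 = -110
m × n = (81, -183, -110)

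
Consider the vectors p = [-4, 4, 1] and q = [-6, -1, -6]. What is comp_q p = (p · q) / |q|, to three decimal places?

1.639

p · q = (-4)·(-6) + 4·(-1) + 1·(-6) = 24 - 4 - 6 = 14
|q| = √(36 + 1 + 36) = √73 ≈ 8.5440
comp_q p = 14 / √73 ≈ 1.639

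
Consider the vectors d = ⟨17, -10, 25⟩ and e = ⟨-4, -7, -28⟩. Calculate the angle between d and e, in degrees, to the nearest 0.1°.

138.8

d · e = 17·(-4) + (-10)·(-7) + 25·(-28) = -68 + 70 - 700 = -698
|d|² = 289 + 100 + 625 = 1014,  |d| = √1014 ≈ 31.843367
|e|² = 16 + 49 + 784 = 849,  |e| = √849 ≈ 29.137605
cos θ = -698 / (31.843367 · 29.137605) ≈ -0.75229
θ = arccos(-0.75229) ≈ 138.8°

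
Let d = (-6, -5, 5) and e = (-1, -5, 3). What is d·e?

46

d · e = (-6)·(-1) + (-5)·(-5) + 5·3 = 6 + 25 + 15 = 46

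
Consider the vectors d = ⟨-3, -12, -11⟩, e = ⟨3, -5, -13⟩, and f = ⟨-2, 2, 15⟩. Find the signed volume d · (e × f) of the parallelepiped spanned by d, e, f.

419

e × f:
i: (-5)·15 - (-13)·2 = -75 - (-26) = -49
j: (-13)·(-2) - 3·15 = 26 - 45 = -19
k: 3·2 - (-5)·(-2) = 6 - 10 = -4
e × f = (-49, -19, -4)
d · (e × f) = (-3)·(-49) + (-12)·(-19) + (-11)·(-4) = 147 + 228 + 44 = 419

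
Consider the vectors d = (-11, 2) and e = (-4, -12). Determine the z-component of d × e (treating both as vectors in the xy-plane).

(-11)·(-12) - 2·(-4) = 132 - (-8) = 140

140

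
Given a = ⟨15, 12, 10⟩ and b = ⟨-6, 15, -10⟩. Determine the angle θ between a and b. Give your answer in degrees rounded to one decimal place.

a · b = 15·(-6) + 12·15 + 10·(-10) = -90 + 180 - 100 = -10
|a|² = 225 + 144 + 100 = 469,  |a| = √469 ≈ 21.656408
|b|² = 36 + 225 + 100 = 361,  |b| = √361 ≈ 19.000000
cos θ = -10 / (21.656408 · 19.000000) ≈ -0.02430
θ = arccos(-0.02430) ≈ 91.4°

91.4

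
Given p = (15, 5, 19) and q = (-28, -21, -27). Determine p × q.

(264, -127, -175)

i: 5·(-27) - 19·(-21) = -135 - (-399) = 264
j: 19·(-28) - 15·(-27) = -532 - (-405) = -127
k: 15·(-21) - 5·(-28) = -315 - (-140) = -175
p × q = (264, -127, -175)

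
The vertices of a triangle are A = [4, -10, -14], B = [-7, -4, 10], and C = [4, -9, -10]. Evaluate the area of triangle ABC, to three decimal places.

22.677

AB = (-11, 6, 24),  AC = (0, 1, 4)
i: 6·4 - 24·1 = 24 - 24 = 0
j: 24·0 - (-11)·4 = 0 - (-44) = 44
k: (-11)·1 - 6·0 = -11 - 0 = -11
AB × AC = (0, 44, -11)
|AB × AC| = √2057 ≈ 45.3542
area = ½ · 45.3542 ≈ 22.677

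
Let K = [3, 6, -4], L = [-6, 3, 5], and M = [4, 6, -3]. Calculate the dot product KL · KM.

KL = L − K = (-9, -3, 9)
KM = M − K = (1, 0, 1)
KL · KM = (-9)·1 + (-3)·0 + 9·1 = -9 + 0 + 9 = 0

0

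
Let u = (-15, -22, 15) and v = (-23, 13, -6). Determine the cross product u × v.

(-63, -435, -701)

i: (-22)·(-6) - 15·13 = 132 - 195 = -63
j: 15·(-23) - (-15)·(-6) = -345 - 90 = -435
k: (-15)·13 - (-22)·(-23) = -195 - 506 = -701
u × v = (-63, -435, -701)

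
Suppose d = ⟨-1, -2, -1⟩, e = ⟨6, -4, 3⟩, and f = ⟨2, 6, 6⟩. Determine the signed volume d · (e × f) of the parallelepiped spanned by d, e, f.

e × f:
i: (-4)·6 - 3·6 = -24 - 18 = -42
j: 3·2 - 6·6 = 6 - 36 = -30
k: 6·6 - (-4)·2 = 36 - (-8) = 44
e × f = (-42, -30, 44)
d · (e × f) = (-1)·(-42) + (-2)·(-30) + (-1)·44 = 42 + 60 - 44 = 58

58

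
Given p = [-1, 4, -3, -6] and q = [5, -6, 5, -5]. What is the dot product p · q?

p · q = (-1)·5 + 4·(-6) + (-3)·5 + (-6)·(-5) = -5 - 24 - 15 + 30 = -14

-14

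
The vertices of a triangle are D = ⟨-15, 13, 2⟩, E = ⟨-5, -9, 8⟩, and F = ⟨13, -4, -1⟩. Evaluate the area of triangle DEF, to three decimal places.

258.043

DE = (10, -22, 6),  DF = (28, -17, -3)
i: (-22)·(-3) - 6·(-17) = 66 - (-102) = 168
j: 6·28 - 10·(-3) = 168 - (-30) = 198
k: 10·(-17) - (-22)·28 = -170 - (-616) = 446
DE × DF = (168, 198, 446)
|DE × DF| = √266344 ≈ 516.0853
area = ½ · 516.0853 ≈ 258.043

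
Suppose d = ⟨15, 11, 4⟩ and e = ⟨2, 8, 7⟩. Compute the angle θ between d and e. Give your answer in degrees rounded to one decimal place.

44.8

d · e = 15·2 + 11·8 + 4·7 = 30 + 88 + 28 = 146
|d|² = 225 + 121 + 16 = 362,  |d| = √362 ≈ 19.026298
|e|² = 4 + 64 + 49 = 117,  |e| = √117 ≈ 10.816654
cos θ = 146 / (19.026298 · 10.816654) ≈ 0.70942
θ = arccos(0.70942) ≈ 44.8°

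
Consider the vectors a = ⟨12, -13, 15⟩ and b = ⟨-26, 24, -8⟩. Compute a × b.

(-256, -294, -50)

i: (-13)·(-8) - 15·24 = 104 - 360 = -256
j: 15·(-26) - 12·(-8) = -390 - (-96) = -294
k: 12·24 - (-13)·(-26) = 288 - 338 = -50
a × b = (-256, -294, -50)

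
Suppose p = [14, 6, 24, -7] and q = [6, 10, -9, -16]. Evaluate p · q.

40

p · q = 14·6 + 6·10 + 24·(-9) + (-7)·(-16) = 84 + 60 - 216 + 112 = 40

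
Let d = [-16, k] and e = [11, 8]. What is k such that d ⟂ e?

d · e = (-16)·11 + k·8 = -176 + 8k
Set equal to 0: 8k = 176, so k = 22.

22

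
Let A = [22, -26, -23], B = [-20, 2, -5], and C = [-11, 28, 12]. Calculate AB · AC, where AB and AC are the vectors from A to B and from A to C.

AB = B − A = (-42, 28, 18)
AC = C − A = (-33, 54, 35)
AB · AC = (-42)·(-33) + 28·54 + 18·35 = 1386 + 1512 + 630 = 3528

3528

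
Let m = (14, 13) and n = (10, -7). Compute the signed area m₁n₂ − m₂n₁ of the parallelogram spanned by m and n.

-228

14·(-7) - 13·10 = -98 - 130 = -228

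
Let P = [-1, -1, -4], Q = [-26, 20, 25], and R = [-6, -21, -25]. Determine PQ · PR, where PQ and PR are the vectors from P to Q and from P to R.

-904

PQ = Q − P = (-25, 21, 29)
PR = R − P = (-5, -20, -21)
PQ · PR = (-25)·(-5) + 21·(-20) + 29·(-21) = 125 - 420 - 609 = -904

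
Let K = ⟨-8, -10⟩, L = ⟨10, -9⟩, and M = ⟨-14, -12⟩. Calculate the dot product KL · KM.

KL = L − K = (18, 1)
KM = M − K = (-6, -2)
KL · KM = 18·(-6) + 1·(-2) = -108 - 2 = -110

-110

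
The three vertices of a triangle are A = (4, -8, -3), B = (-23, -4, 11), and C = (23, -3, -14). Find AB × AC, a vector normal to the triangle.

(-114, -31, -211)

AB = (-27, 4, 14)
AC = (19, 5, -11)
i: 4·(-11) - 14·5 = -44 - 70 = -114
j: 14·19 - (-27)·(-11) = 266 - 297 = -31
k: (-27)·5 - 4·19 = -135 - 76 = -211
AB × AC = (-114, -31, -211)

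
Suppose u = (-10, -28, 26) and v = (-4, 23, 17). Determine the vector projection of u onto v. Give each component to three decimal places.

(0.777, -4.468, -3.302)

u · v = (-10)·(-4) + (-28)·23 + 26·17 = 40 - 644 + 442 = -162
|v|² = 16 + 529 + 289 = 834
proj_v u = (-162/834) · (-4, 23, 17) ≈ (0.777, -4.468, -3.302)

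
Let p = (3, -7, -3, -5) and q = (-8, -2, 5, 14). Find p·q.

p · q = 3·(-8) + (-7)·(-2) + (-3)·5 + (-5)·14 = -24 + 14 - 15 - 70 = -95

-95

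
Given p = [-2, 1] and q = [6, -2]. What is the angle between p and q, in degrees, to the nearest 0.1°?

p · q = (-2)·6 + 1·(-2) = -12 - 2 = -14
|p|² = 4 + 1 = 5,  |p| = √5 ≈ 2.236068
|q|² = 36 + 4 = 40,  |q| = √40 ≈ 6.324555
cos θ = -14 / (2.236068 · 6.324555) ≈ -0.98995
θ = arccos(-0.98995) ≈ 171.9°

171.9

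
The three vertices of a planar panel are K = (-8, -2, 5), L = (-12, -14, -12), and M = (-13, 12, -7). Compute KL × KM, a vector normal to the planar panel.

KL = (-4, -12, -17)
KM = (-5, 14, -12)
i: (-12)·(-12) - (-17)·14 = 144 - (-238) = 382
j: (-17)·(-5) - (-4)·(-12) = 85 - 48 = 37
k: (-4)·14 - (-12)·(-5) = -56 - 60 = -116
KL × KM = (382, 37, -116)

(382, 37, -116)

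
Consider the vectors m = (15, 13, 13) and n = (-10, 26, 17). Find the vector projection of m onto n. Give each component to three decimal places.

(-3.840, 9.985, 6.529)

m · n = 15·(-10) + 13·26 + 13·17 = -150 + 338 + 221 = 409
|n|² = 100 + 676 + 289 = 1065
proj_n m = (409/1065) · (-10, 26, 17) ≈ (-3.840, 9.985, 6.529)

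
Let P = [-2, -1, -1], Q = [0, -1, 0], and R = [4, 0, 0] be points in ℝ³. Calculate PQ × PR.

(-1, 4, 2)

PQ = (2, 0, 1)
PR = (6, 1, 1)
i: 0·1 - 1·1 = 0 - 1 = -1
j: 1·6 - 2·1 = 6 - 2 = 4
k: 2·1 - 0·6 = 2 - 0 = 2
PQ × PR = (-1, 4, 2)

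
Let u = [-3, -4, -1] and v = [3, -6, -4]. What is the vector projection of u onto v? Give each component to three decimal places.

u · v = (-3)·3 + (-4)·(-6) + (-1)·(-4) = -9 + 24 + 4 = 19
|v|² = 9 + 36 + 16 = 61
proj_v u = (19/61) · (3, -6, -4) ≈ (0.934, -1.869, -1.246)

(0.934, -1.869, -1.246)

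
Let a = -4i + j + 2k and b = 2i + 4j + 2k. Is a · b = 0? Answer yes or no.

a · b = (-4)·2 + 1·4 + 2·2 = -8 + 4 + 4 = 0
Zero, so the vectors are orthogonal.

yes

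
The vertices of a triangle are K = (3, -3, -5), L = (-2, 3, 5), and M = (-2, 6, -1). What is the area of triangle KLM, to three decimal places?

37.017

KL = (-5, 6, 10),  KM = (-5, 9, 4)
i: 6·4 - 10·9 = 24 - 90 = -66
j: 10·(-5) - (-5)·4 = -50 - (-20) = -30
k: (-5)·9 - 6·(-5) = -45 - (-30) = -15
KL × KM = (-66, -30, -15)
|KL × KM| = √5481 ≈ 74.0338
area = ½ · 74.0338 ≈ 37.017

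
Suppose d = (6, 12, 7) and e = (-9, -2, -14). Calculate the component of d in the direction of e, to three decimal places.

d · e = 6·(-9) + 12·(-2) + 7·(-14) = -54 - 24 - 98 = -176
|e| = √(81 + 4 + 196) = √281 ≈ 16.7631
comp_e d = -176 / √281 ≈ -10.499

-10.499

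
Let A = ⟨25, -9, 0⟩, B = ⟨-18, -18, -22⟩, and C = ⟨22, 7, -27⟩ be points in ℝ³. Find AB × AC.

(595, -1095, -715)

AB = (-43, -9, -22)
AC = (-3, 16, -27)
i: (-9)·(-27) - (-22)·16 = 243 - (-352) = 595
j: (-22)·(-3) - (-43)·(-27) = 66 - 1161 = -1095
k: (-43)·16 - (-9)·(-3) = -688 - 27 = -715
AB × AC = (595, -1095, -715)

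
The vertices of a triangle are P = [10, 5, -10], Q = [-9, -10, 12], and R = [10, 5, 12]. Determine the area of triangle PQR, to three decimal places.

266.282

PQ = (-19, -15, 22),  PR = (0, 0, 22)
i: (-15)·22 - 22·0 = -330 - 0 = -330
j: 22·0 - (-19)·22 = 0 - (-418) = 418
k: (-19)·0 - (-15)·0 = 0 - 0 = 0
PQ × PR = (-330, 418, 0)
|PQ × PR| = √283624 ≈ 532.5636
area = ½ · 532.5636 ≈ 266.282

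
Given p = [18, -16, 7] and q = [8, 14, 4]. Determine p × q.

i: (-16)·4 - 7·14 = -64 - 98 = -162
j: 7·8 - 18·4 = 56 - 72 = -16
k: 18·14 - (-16)·8 = 252 - (-128) = 380
p × q = (-162, -16, 380)

(-162, -16, 380)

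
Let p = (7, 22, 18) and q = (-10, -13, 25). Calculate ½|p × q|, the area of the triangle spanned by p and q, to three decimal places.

i: 22·25 - 18·(-13) = 550 - (-234) = 784
j: 18·(-10) - 7·25 = -180 - 175 = -355
k: 7·(-13) - 22·(-10) = -91 - (-220) = 129
p × q = (784, -355, 129)
|p × q| = √(784² + (-355)² + 129²) = √757322 ≈ 870.2425
area = ½ · 870.2425 ≈ 435.121

435.121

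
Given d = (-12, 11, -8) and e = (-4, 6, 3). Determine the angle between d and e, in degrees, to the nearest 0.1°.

50.6

d · e = (-12)·(-4) + 11·6 + (-8)·3 = 48 + 66 - 24 = 90
|d|² = 144 + 121 + 64 = 329,  |d| = √329 ≈ 18.138357
|e|² = 16 + 36 + 9 = 61,  |e| = √61 ≈ 7.810250
cos θ = 90 / (18.138357 · 7.810250) ≈ 0.63530
θ = arccos(0.63530) ≈ 50.6°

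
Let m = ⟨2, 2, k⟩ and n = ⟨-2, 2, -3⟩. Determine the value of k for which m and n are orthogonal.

0

m · n = 2·(-2) + 2·2 + k·(-3) = 0 - 3k
Set equal to 0: -3k = 0, so k = 0.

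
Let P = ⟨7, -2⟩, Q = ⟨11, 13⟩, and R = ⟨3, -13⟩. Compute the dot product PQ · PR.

PQ = Q − P = (4, 15)
PR = R − P = (-4, -11)
PQ · PR = 4·(-4) + 15·(-11) = -16 - 165 = -181

-181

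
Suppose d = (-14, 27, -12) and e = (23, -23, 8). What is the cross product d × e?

(-60, -164, -299)

i: 27·8 - (-12)·(-23) = 216 - 276 = -60
j: (-12)·23 - (-14)·8 = -276 - (-112) = -164
k: (-14)·(-23) - 27·23 = 322 - 621 = -299
d × e = (-60, -164, -299)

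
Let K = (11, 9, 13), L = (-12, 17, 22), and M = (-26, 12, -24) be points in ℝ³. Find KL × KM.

KL = (-23, 8, 9)
KM = (-37, 3, -37)
i: 8·(-37) - 9·3 = -296 - 27 = -323
j: 9·(-37) - (-23)·(-37) = -333 - 851 = -1184
k: (-23)·3 - 8·(-37) = -69 - (-296) = 227
KL × KM = (-323, -1184, 227)

(-323, -1184, 227)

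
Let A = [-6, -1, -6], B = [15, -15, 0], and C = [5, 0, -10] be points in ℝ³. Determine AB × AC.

AB = (21, -14, 6)
AC = (11, 1, -4)
i: (-14)·(-4) - 6·1 = 56 - 6 = 50
j: 6·11 - 21·(-4) = 66 - (-84) = 150
k: 21·1 - (-14)·11 = 21 - (-154) = 175
AB × AC = (50, 150, 175)

(50, 150, 175)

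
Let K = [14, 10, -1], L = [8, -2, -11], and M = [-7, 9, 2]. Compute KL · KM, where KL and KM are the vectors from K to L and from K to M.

108

KL = L − K = (-6, -12, -10)
KM = M − K = (-21, -1, 3)
KL · KM = (-6)·(-21) + (-12)·(-1) + (-10)·3 = 126 + 12 - 30 = 108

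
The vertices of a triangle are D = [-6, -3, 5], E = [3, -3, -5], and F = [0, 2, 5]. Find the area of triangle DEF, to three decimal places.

DE = (9, 0, -10),  DF = (6, 5, 0)
i: 0·0 - (-10)·5 = 0 - (-50) = 50
j: (-10)·6 - 9·0 = -60 - 0 = -60
k: 9·5 - 0·6 = 45 - 0 = 45
DE × DF = (50, -60, 45)
|DE × DF| = √8125 ≈ 90.1388
area = ½ · 90.1388 ≈ 45.069

45.069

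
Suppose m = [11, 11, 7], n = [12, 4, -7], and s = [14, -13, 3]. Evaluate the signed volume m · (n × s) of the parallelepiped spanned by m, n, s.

n × s:
i: 4·3 - (-7)·(-13) = 12 - 91 = -79
j: (-7)·14 - 12·3 = -98 - 36 = -134
k: 12·(-13) - 4·14 = -156 - 56 = -212
n × s = (-79, -134, -212)
m · (n × s) = 11·(-79) + 11·(-134) + 7·(-212) = -869 - 1474 - 1484 = -3827

-3827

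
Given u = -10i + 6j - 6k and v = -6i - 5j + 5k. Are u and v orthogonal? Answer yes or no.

u · v = (-10)·(-6) + 6·(-5) + (-6)·5 = 60 - 30 - 30 = 0
Zero, so the vectors are orthogonal.

yes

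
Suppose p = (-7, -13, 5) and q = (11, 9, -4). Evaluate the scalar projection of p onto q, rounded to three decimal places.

p · q = (-7)·11 + (-13)·9 + 5·(-4) = -77 - 117 - 20 = -214
|q| = √(121 + 81 + 16) = √218 ≈ 14.7648
comp_q p = -214 / √218 ≈ -14.494

-14.494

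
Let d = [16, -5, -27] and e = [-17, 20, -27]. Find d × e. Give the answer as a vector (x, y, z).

i: (-5)·(-27) - (-27)·20 = 135 - (-540) = 675
j: (-27)·(-17) - 16·(-27) = 459 - (-432) = 891
k: 16·20 - (-5)·(-17) = 320 - 85 = 235
d × e = (675, 891, 235)

(675, 891, 235)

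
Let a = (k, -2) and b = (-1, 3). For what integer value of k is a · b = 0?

-6

a · b = k·(-1) + (-2)·3 = -6 - 1k
Set equal to 0: -1k = 6, so k = -6.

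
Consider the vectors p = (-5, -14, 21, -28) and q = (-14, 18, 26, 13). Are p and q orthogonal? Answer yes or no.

p · q = (-5)·(-14) + (-14)·18 + 21·26 + (-28)·13 = 70 - 252 + 546 - 364 = 0
Zero, so the vectors are orthogonal.

yes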